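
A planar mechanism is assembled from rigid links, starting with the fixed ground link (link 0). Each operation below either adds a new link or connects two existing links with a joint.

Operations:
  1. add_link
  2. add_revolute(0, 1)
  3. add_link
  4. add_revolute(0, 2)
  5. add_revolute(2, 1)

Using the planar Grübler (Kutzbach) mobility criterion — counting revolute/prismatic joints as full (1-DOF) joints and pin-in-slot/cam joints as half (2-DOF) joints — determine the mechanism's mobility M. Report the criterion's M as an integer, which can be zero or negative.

ground; <1,0,0>
#1 <2,0,0>
R:0↔1 J1 <2,1,0>
#2 <3,1,0>
R:0↔2 J1 <3,2,0>
R:2↔1 J1 <3,3,0>
3×2 − 2×3 − 1×0 = 0

M = 0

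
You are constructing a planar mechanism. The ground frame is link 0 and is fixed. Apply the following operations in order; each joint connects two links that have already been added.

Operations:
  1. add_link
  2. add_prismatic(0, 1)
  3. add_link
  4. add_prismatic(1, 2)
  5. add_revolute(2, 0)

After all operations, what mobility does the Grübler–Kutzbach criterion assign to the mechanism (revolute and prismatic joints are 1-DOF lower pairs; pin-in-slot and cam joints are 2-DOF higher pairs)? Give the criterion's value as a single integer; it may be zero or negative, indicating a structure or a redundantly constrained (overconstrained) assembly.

ground; <1,0,0>
#1 <2,0,0>
P:0↔1 J1 <2,1,0>
#2 <3,1,0>
P:1↔2 J1 <3,2,0>
R:2↔0 J1 <3,3,0>
3×2 − 2×3 − 1×0 = 0

M = 0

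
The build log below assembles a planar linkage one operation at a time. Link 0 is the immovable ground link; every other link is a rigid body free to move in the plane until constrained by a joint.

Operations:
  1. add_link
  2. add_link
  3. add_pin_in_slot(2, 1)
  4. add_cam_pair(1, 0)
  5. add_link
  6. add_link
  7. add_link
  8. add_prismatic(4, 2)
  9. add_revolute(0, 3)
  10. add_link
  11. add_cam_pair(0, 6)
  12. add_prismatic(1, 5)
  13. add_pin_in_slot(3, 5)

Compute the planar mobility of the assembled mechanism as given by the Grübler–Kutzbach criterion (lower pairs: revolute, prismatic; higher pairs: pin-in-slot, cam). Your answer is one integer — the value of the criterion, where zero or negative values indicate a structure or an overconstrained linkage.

link 0 = ground. State L|J1|J2 = 1|0|0
+link1  2|0|0
+link2  3|0|0
PS(2,1) f=2→J2  3|0|1
C(1,0) f=2→J2  3|0|2
+link3  4|0|2
+link4  5|0|2
+link5  6|0|2
P(4,2) f=1→J1  6|1|2
R(0,3) f=1→J1  6|2|2
+link6  7|2|2
C(0,6) f=2→J2  7|2|3
P(1,5) f=1→J1  7|3|3
PS(3,5) f=2→J2  7|3|4
M = 3(7−1)−2·3−4 = 18−6−4 = 8

M = 8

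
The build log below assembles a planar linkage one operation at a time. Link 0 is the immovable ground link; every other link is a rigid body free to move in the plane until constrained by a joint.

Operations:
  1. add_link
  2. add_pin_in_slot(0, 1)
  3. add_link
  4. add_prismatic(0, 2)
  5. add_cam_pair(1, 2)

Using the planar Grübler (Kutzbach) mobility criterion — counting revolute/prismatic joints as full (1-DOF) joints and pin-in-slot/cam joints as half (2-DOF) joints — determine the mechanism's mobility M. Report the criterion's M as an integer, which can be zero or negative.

M = 2

L=1 J1=0 J2=0
add link → L=2 J1=0 J2=0
PS@0,1 dof=2 J2 → L=2 J1=0 J2=1
add link → L=3 J1=0 J2=1
P@0,2 dof=1 J1 → L=3 J1=1 J2=1
C@1,2 dof=2 J2 → L=3 J1=1 J2=2
M=3(L−1)−2J1−J2=3·2−2·1−2=2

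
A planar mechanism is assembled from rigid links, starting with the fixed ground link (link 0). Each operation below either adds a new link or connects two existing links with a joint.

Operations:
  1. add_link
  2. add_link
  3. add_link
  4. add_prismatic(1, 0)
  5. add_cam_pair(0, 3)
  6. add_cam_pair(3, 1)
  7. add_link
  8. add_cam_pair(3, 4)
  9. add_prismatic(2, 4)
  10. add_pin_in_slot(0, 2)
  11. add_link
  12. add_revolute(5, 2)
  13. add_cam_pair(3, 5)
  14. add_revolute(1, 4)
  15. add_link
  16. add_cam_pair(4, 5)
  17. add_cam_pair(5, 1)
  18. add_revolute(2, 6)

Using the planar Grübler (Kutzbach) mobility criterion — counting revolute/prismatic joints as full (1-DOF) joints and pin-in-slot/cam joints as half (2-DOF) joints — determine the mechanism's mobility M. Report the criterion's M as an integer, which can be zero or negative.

M = 1

[1;0;0] (link 0 is ground)
L+ [2;0;0]
L+ [3;0;0]
L+ [4;0;0]
P(1,0)∈J1 [4;1;0]
C(0,3)∈J2 [4;1;1]
C(3,1)∈J2 [4;1;2]
L+ [5;1;2]
C(3,4)∈J2 [5;1;3]
P(2,4)∈J1 [5;2;3]
PS(0,2)∈J2 [5;2;4]
L+ [6;2;4]
R(5,2)∈J1 [6;3;4]
C(3,5)∈J2 [6;3;5]
R(1,4)∈J1 [6;4;5]
L+ [7;4;5]
C(4,5)∈J2 [7;4;6]
C(5,1)∈J2 [7;4;7]
R(2,6)∈J1 [7;5;7]
mobility = 18 − 10 − 7 = 1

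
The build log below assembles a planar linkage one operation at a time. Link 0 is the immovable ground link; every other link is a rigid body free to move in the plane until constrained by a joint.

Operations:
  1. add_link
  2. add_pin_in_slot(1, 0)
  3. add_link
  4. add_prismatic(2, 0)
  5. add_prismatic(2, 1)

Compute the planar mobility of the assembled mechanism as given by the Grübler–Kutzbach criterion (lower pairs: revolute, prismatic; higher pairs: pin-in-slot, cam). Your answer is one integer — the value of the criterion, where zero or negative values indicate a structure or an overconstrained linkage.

link 0 = ground. State L|J1|J2 = 1|0|0
+link1  2|0|0
PS(1,0) f=2→J2  2|0|1
+link2  3|0|1
P(2,0) f=1→J1  3|1|1
P(2,1) f=1→J1  3|2|1
M = 3(3−1)−2·2−1 = 6−4−1 = 1

M = 1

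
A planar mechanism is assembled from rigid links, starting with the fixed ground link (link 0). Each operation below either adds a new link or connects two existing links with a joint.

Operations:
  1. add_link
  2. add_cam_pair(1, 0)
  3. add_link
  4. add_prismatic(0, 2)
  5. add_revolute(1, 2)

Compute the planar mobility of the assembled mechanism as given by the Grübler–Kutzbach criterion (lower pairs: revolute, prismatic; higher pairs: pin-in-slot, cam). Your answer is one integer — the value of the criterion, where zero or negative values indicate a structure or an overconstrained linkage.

[1;0;0] (link 0 is ground)
L+ [2;0;0]
C(1,0)∈J2 [2;0;1]
L+ [3;0;1]
P(0,2)∈J1 [3;1;1]
R(1,2)∈J1 [3;2;1]
mobility = 6 − 4 − 1 = 1

M = 1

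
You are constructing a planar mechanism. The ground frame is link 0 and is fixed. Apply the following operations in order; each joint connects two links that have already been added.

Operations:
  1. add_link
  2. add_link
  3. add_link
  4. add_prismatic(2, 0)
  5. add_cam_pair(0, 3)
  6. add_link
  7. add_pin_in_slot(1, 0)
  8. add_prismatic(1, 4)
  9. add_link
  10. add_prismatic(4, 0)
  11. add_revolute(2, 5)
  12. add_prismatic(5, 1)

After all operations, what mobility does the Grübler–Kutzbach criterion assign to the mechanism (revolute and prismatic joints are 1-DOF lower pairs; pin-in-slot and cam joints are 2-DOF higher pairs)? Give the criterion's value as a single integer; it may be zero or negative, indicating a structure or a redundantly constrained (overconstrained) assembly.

M = 3

L=1 J1=0 J2=0
add link → L=2 J1=0 J2=0
add link → L=3 J1=0 J2=0
add link → L=4 J1=0 J2=0
P@2,0 dof=1 J1 → L=4 J1=1 J2=0
C@0,3 dof=2 J2 → L=4 J1=1 J2=1
add link → L=5 J1=1 J2=1
PS@1,0 dof=2 J2 → L=5 J1=1 J2=2
P@1,4 dof=1 J1 → L=5 J1=2 J2=2
add link → L=6 J1=2 J2=2
P@4,0 dof=1 J1 → L=6 J1=3 J2=2
R@2,5 dof=1 J1 → L=6 J1=4 J2=2
P@5,1 dof=1 J1 → L=6 J1=5 J2=2
M=3(L−1)−2J1−J2=3·5−2·5−2=3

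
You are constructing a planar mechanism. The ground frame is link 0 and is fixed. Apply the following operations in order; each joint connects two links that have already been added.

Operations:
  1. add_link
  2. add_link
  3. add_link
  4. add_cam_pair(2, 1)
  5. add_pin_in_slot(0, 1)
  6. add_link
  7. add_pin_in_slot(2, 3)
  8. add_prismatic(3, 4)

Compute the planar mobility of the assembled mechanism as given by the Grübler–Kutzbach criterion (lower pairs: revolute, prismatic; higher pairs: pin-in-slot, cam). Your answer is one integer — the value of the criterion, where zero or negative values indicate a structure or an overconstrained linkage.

M = 7

ground; <1,0,0>
#1 <2,0,0>
#2 <3,0,0>
#3 <4,0,0>
C:2↔1 J2 <4,0,1>
PS:0↔1 J2 <4,0,2>
#4 <5,0,2>
PS:2↔3 J2 <5,0,3>
P:3↔4 J1 <5,1,3>
3×4 − 2×1 − 1×3 = 7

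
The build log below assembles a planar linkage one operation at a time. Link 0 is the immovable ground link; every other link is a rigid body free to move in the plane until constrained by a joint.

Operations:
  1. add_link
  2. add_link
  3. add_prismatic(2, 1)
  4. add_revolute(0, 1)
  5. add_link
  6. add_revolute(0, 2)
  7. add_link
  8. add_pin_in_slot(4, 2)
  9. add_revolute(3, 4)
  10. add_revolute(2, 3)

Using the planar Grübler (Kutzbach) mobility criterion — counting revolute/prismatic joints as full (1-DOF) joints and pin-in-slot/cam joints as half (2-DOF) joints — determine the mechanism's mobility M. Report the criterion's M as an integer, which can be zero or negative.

ground; <1,0,0>
#1 <2,0,0>
#2 <3,0,0>
P:2↔1 J1 <3,1,0>
R:0↔1 J1 <3,2,0>
#3 <4,2,0>
R:0↔2 J1 <4,3,0>
#4 <5,3,0>
PS:4↔2 J2 <5,3,1>
R:3↔4 J1 <5,4,1>
R:2↔3 J1 <5,5,1>
3×4 − 2×5 − 1×1 = 1

M = 1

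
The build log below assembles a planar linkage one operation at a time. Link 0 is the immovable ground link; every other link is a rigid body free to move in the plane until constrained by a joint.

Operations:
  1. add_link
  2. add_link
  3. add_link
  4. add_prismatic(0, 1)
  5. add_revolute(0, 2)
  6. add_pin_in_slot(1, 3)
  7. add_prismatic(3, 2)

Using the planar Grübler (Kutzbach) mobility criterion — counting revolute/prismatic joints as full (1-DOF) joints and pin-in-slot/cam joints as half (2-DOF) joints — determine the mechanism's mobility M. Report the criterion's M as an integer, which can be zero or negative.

link 0 = ground. State L|J1|J2 = 1|0|0
+link1  2|0|0
+link2  3|0|0
+link3  4|0|0
P(0,1) f=1→J1  4|1|0
R(0,2) f=1→J1  4|2|0
PS(1,3) f=2→J2  4|2|1
P(3,2) f=1→J1  4|3|1
M = 3(4−1)−2·3−1 = 9−6−1 = 2

M = 2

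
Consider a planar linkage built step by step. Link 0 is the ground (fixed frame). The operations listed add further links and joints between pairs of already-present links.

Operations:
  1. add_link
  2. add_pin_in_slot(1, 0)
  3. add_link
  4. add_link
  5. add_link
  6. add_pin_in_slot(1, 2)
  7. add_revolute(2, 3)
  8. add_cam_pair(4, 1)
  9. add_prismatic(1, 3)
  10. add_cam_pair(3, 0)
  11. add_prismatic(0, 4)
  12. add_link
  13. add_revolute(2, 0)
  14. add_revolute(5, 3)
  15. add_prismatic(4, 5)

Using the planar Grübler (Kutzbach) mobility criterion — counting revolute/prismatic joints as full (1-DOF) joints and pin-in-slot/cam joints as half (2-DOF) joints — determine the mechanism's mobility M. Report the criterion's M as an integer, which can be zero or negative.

[1;0;0] (link 0 is ground)
L+ [2;0;0]
PS(1,0)∈J2 [2;0;1]
L+ [3;0;1]
L+ [4;0;1]
L+ [5;0;1]
PS(1,2)∈J2 [5;0;2]
R(2,3)∈J1 [5;1;2]
C(4,1)∈J2 [5;1;3]
P(1,3)∈J1 [5;2;3]
C(3,0)∈J2 [5;2;4]
P(0,4)∈J1 [5;3;4]
L+ [6;3;4]
R(2,0)∈J1 [6;4;4]
R(5,3)∈J1 [6;5;4]
P(4,5)∈J1 [6;6;4]
mobility = 15 − 12 − 4 = -1

M = -1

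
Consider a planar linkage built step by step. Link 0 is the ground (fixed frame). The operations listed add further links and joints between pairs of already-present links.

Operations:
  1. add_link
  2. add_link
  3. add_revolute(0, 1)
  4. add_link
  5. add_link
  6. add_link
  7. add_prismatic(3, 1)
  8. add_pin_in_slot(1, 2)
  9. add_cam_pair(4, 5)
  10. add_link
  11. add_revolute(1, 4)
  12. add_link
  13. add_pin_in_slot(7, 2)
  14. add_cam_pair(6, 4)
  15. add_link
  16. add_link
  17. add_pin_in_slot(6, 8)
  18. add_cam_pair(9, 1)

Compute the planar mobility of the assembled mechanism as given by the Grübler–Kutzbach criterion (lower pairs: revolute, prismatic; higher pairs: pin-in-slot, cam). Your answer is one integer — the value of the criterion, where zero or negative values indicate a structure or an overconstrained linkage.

M = 15

[1;0;0] (link 0 is ground)
L+ [2;0;0]
L+ [3;0;0]
R(0,1)∈J1 [3;1;0]
L+ [4;1;0]
L+ [5;1;0]
L+ [6;1;0]
P(3,1)∈J1 [6;2;0]
PS(1,2)∈J2 [6;2;1]
C(4,5)∈J2 [6;2;2]
L+ [7;2;2]
R(1,4)∈J1 [7;3;2]
L+ [8;3;2]
PS(7,2)∈J2 [8;3;3]
C(6,4)∈J2 [8;3;4]
L+ [9;3;4]
L+ [10;3;4]
PS(6,8)∈J2 [10;3;5]
C(9,1)∈J2 [10;3;6]
mobility = 27 − 6 − 6 = 15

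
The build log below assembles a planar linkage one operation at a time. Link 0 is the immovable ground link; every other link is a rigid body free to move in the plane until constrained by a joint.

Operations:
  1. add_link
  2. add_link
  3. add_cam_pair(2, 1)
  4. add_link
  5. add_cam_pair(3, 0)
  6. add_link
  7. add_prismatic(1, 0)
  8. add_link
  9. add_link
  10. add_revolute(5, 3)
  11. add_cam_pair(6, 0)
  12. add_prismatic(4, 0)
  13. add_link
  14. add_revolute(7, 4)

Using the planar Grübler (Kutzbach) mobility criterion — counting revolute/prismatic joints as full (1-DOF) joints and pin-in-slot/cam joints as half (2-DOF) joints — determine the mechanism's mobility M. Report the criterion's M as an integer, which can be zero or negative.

ground; <1,0,0>
#1 <2,0,0>
#2 <3,0,0>
C:2↔1 J2 <3,0,1>
#3 <4,0,1>
C:3↔0 J2 <4,0,2>
#4 <5,0,2>
P:1↔0 J1 <5,1,2>
#5 <6,1,2>
#6 <7,1,2>
R:5↔3 J1 <7,2,2>
C:6↔0 J2 <7,2,3>
P:4↔0 J1 <7,3,3>
#7 <8,3,3>
R:7↔4 J1 <8,4,3>
3×7 − 2×4 − 1×3 = 10

M = 10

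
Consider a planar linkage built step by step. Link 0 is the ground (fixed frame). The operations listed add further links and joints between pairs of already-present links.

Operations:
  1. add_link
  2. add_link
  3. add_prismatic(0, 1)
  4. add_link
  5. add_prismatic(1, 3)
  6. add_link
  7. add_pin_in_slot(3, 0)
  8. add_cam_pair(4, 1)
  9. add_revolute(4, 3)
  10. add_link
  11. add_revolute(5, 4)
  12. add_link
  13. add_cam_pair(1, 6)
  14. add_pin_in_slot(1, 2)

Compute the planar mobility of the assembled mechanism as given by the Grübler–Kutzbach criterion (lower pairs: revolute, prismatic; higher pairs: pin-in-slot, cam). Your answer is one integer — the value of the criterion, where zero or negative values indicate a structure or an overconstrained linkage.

M = 6

ground; <1,0,0>
#1 <2,0,0>
#2 <3,0,0>
P:0↔1 J1 <3,1,0>
#3 <4,1,0>
P:1↔3 J1 <4,2,0>
#4 <5,2,0>
PS:3↔0 J2 <5,2,1>
C:4↔1 J2 <5,2,2>
R:4↔3 J1 <5,3,2>
#5 <6,3,2>
R:5↔4 J1 <6,4,2>
#6 <7,4,2>
C:1↔6 J2 <7,4,3>
PS:1↔2 J2 <7,4,4>
3×6 − 2×4 − 1×4 = 6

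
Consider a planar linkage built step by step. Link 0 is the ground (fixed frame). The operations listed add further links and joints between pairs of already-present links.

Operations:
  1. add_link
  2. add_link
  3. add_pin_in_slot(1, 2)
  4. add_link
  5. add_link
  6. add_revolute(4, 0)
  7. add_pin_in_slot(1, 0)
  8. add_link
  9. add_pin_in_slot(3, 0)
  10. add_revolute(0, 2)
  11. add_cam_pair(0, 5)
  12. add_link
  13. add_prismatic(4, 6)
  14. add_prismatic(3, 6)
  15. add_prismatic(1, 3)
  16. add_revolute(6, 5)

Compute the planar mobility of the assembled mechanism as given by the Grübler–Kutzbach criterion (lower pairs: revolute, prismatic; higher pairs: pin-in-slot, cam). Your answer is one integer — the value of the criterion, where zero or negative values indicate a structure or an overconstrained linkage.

M = 2

L=1 J1=0 J2=0
add link → L=2 J1=0 J2=0
add link → L=3 J1=0 J2=0
PS@1,2 dof=2 J2 → L=3 J1=0 J2=1
add link → L=4 J1=0 J2=1
add link → L=5 J1=0 J2=1
R@4,0 dof=1 J1 → L=5 J1=1 J2=1
PS@1,0 dof=2 J2 → L=5 J1=1 J2=2
add link → L=6 J1=1 J2=2
PS@3,0 dof=2 J2 → L=6 J1=1 J2=3
R@0,2 dof=1 J1 → L=6 J1=2 J2=3
C@0,5 dof=2 J2 → L=6 J1=2 J2=4
add link → L=7 J1=2 J2=4
P@4,6 dof=1 J1 → L=7 J1=3 J2=4
P@3,6 dof=1 J1 → L=7 J1=4 J2=4
P@1,3 dof=1 J1 → L=7 J1=5 J2=4
R@6,5 dof=1 J1 → L=7 J1=6 J2=4
M=3(L−1)−2J1−J2=3·6−2·6−4=2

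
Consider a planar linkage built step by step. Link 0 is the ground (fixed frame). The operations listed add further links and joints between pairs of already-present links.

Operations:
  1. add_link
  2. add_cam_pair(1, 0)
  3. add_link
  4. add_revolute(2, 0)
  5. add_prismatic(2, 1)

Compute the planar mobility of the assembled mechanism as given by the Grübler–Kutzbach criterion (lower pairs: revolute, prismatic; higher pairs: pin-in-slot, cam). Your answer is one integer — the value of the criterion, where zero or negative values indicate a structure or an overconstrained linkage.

M = 1

(L,J1,J2)=(1,0,0); link0 fixed
link1: (2,0,0)
C 1-0 [J2]: (2,0,1)
link2: (3,0,1)
R 2-0 [J1]: (3,1,1)
P 2-1 [J1]: (3,2,1)
Grübler: 3·2 − 2·2 − 1 = 1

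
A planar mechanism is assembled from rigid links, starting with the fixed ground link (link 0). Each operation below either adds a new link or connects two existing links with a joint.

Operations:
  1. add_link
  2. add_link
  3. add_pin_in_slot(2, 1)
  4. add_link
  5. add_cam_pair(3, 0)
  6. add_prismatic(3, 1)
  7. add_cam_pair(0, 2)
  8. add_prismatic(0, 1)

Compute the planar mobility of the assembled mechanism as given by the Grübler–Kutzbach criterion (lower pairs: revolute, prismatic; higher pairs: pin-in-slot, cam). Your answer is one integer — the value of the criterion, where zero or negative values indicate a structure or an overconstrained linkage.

M = 2

(L,J1,J2)=(1,0,0); link0 fixed
link1: (2,0,0)
link2: (3,0,0)
PS 2-1 [J2]: (3,0,1)
link3: (4,0,1)
C 3-0 [J2]: (4,0,2)
P 3-1 [J1]: (4,1,2)
C 0-2 [J2]: (4,1,3)
P 0-1 [J1]: (4,2,3)
Grübler: 3·3 − 2·2 − 3 = 2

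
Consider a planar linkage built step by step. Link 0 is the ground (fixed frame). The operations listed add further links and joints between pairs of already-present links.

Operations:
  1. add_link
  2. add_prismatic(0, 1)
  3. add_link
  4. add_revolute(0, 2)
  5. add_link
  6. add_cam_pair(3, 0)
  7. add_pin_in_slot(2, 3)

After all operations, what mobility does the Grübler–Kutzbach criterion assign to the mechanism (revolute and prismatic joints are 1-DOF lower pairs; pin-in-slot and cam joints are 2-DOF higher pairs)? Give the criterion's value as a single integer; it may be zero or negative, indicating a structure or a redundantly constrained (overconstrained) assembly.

L=1 J1=0 J2=0
add link → L=2 J1=0 J2=0
P@0,1 dof=1 J1 → L=2 J1=1 J2=0
add link → L=3 J1=1 J2=0
R@0,2 dof=1 J1 → L=3 J1=2 J2=0
add link → L=4 J1=2 J2=0
C@3,0 dof=2 J2 → L=4 J1=2 J2=1
PS@2,3 dof=2 J2 → L=4 J1=2 J2=2
M=3(L−1)−2J1−J2=3·3−2·2−2=3

M = 3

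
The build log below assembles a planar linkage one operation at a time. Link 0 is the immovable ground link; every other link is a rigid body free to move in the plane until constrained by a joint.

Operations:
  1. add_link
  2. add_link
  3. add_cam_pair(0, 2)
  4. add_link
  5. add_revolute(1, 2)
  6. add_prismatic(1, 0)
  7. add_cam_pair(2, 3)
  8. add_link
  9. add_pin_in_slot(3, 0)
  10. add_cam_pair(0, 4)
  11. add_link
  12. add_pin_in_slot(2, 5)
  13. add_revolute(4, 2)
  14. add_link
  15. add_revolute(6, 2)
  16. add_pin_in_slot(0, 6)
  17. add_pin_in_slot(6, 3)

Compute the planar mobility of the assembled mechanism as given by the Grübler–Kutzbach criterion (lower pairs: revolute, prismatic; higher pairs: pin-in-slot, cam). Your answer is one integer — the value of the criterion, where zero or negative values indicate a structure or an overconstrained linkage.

(L,J1,J2)=(1,0,0); link0 fixed
link1: (2,0,0)
link2: (3,0,0)
C 0-2 [J2]: (3,0,1)
link3: (4,0,1)
R 1-2 [J1]: (4,1,1)
P 1-0 [J1]: (4,2,1)
C 2-3 [J2]: (4,2,2)
link4: (5,2,2)
PS 3-0 [J2]: (5,2,3)
C 0-4 [J2]: (5,2,4)
link5: (6,2,4)
PS 2-5 [J2]: (6,2,5)
R 4-2 [J1]: (6,3,5)
link6: (7,3,5)
R 6-2 [J1]: (7,4,5)
PS 0-6 [J2]: (7,4,6)
PS 6-3 [J2]: (7,4,7)
Grübler: 3·6 − 2·4 − 7 = 3

M = 3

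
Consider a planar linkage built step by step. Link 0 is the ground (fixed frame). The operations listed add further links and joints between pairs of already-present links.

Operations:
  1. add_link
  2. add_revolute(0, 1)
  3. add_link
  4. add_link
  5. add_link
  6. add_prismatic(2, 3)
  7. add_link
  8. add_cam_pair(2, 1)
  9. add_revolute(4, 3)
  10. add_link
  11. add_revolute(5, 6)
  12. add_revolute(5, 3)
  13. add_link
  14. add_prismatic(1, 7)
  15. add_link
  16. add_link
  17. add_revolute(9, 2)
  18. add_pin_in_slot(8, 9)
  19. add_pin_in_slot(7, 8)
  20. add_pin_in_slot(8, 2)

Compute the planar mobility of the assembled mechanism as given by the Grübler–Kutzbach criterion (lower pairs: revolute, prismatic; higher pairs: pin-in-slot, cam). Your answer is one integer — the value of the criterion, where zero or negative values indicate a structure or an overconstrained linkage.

link 0 = ground. State L|J1|J2 = 1|0|0
+link1  2|0|0
R(0,1) f=1→J1  2|1|0
+link2  3|1|0
+link3  4|1|0
+link4  5|1|0
P(2,3) f=1→J1  5|2|0
+link5  6|2|0
C(2,1) f=2→J2  6|2|1
R(4,3) f=1→J1  6|3|1
+link6  7|3|1
R(5,6) f=1→J1  7|4|1
R(5,3) f=1→J1  7|5|1
+link7  8|5|1
P(1,7) f=1→J1  8|6|1
+link8  9|6|1
+link9  10|6|1
R(9,2) f=1→J1  10|7|1
PS(8,9) f=2→J2  10|7|2
PS(7,8) f=2→J2  10|7|3
PS(8,2) f=2→J2  10|7|4
M = 3(10−1)−2·7−4 = 27−14−4 = 9

M = 9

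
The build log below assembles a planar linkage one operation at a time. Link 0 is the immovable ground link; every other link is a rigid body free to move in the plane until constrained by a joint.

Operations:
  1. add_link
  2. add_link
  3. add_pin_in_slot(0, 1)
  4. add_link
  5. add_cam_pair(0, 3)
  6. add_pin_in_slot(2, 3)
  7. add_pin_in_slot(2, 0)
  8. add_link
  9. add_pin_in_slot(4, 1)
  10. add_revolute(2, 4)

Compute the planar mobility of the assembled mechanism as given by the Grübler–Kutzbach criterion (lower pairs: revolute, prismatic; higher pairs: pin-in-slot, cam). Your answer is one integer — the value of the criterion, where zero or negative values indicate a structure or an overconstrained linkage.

M = 5

L=1 J1=0 J2=0
add link → L=2 J1=0 J2=0
add link → L=3 J1=0 J2=0
PS@0,1 dof=2 J2 → L=3 J1=0 J2=1
add link → L=4 J1=0 J2=1
C@0,3 dof=2 J2 → L=4 J1=0 J2=2
PS@2,3 dof=2 J2 → L=4 J1=0 J2=3
PS@2,0 dof=2 J2 → L=4 J1=0 J2=4
add link → L=5 J1=0 J2=4
PS@4,1 dof=2 J2 → L=5 J1=0 J2=5
R@2,4 dof=1 J1 → L=5 J1=1 J2=5
M=3(L−1)−2J1−J2=3·4−2·1−5=5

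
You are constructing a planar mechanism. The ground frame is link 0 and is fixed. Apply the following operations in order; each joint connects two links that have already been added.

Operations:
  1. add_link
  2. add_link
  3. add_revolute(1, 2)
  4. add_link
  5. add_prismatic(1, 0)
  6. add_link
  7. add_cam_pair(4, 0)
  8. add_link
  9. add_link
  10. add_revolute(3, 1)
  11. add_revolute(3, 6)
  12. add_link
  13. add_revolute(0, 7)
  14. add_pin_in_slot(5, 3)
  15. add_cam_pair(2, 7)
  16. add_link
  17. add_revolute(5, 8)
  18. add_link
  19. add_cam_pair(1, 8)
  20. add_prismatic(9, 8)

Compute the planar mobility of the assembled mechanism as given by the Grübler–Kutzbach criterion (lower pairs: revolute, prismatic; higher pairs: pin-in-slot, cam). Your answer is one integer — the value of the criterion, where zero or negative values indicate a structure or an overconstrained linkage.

M = 9

ground; <1,0,0>
#1 <2,0,0>
#2 <3,0,0>
R:1↔2 J1 <3,1,0>
#3 <4,1,0>
P:1↔0 J1 <4,2,0>
#4 <5,2,0>
C:4↔0 J2 <5,2,1>
#5 <6,2,1>
#6 <7,2,1>
R:3↔1 J1 <7,3,1>
R:3↔6 J1 <7,4,1>
#7 <8,4,1>
R:0↔7 J1 <8,5,1>
PS:5↔3 J2 <8,5,2>
C:2↔7 J2 <8,5,3>
#8 <9,5,3>
R:5↔8 J1 <9,6,3>
#9 <10,6,3>
C:1↔8 J2 <10,6,4>
P:9↔8 J1 <10,7,4>
3×9 − 2×7 − 1×4 = 9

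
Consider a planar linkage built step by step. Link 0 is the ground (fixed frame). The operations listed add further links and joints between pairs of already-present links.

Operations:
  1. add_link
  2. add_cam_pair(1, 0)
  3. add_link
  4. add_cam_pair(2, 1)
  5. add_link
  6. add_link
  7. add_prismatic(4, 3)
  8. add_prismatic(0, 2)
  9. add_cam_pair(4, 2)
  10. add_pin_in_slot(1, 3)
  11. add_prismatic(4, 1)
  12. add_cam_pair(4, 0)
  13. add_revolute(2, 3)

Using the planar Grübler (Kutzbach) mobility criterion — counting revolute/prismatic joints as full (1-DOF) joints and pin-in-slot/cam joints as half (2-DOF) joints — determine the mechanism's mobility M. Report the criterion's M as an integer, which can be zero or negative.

M = -1

(L,J1,J2)=(1,0,0); link0 fixed
link1: (2,0,0)
C 1-0 [J2]: (2,0,1)
link2: (3,0,1)
C 2-1 [J2]: (3,0,2)
link3: (4,0,2)
link4: (5,0,2)
P 4-3 [J1]: (5,1,2)
P 0-2 [J1]: (5,2,2)
C 4-2 [J2]: (5,2,3)
PS 1-3 [J2]: (5,2,4)
P 4-1 [J1]: (5,3,4)
C 4-0 [J2]: (5,3,5)
R 2-3 [J1]: (5,4,5)
Grübler: 3·4 − 2·4 − 5 = -1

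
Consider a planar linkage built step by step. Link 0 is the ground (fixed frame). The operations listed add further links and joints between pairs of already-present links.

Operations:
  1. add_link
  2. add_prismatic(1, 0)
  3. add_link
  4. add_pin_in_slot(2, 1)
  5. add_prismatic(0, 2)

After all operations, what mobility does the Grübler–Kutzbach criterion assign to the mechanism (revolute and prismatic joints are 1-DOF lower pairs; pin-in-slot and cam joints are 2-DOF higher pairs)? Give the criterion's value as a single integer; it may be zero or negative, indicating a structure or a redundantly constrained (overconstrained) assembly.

ground; <1,0,0>
#1 <2,0,0>
P:1↔0 J1 <2,1,0>
#2 <3,1,0>
PS:2↔1 J2 <3,1,1>
P:0↔2 J1 <3,2,1>
3×2 − 2×2 − 1×1 = 1

M = 1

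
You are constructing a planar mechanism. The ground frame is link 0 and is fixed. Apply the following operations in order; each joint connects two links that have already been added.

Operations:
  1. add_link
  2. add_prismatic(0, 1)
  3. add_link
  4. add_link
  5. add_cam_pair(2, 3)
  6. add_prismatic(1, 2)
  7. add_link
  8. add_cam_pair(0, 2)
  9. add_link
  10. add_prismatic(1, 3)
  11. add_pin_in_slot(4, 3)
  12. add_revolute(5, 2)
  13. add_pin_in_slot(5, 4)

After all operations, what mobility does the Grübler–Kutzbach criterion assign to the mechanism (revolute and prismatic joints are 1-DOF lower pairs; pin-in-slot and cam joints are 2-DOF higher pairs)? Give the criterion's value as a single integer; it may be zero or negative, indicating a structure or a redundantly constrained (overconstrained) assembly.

L=1 J1=0 J2=0
add link → L=2 J1=0 J2=0
P@0,1 dof=1 J1 → L=2 J1=1 J2=0
add link → L=3 J1=1 J2=0
add link → L=4 J1=1 J2=0
C@2,3 dof=2 J2 → L=4 J1=1 J2=1
P@1,2 dof=1 J1 → L=4 J1=2 J2=1
add link → L=5 J1=2 J2=1
C@0,2 dof=2 J2 → L=5 J1=2 J2=2
add link → L=6 J1=2 J2=2
P@1,3 dof=1 J1 → L=6 J1=3 J2=2
PS@4,3 dof=2 J2 → L=6 J1=3 J2=3
R@5,2 dof=1 J1 → L=6 J1=4 J2=3
PS@5,4 dof=2 J2 → L=6 J1=4 J2=4
M=3(L−1)−2J1−J2=3·5−2·4−4=3

M = 3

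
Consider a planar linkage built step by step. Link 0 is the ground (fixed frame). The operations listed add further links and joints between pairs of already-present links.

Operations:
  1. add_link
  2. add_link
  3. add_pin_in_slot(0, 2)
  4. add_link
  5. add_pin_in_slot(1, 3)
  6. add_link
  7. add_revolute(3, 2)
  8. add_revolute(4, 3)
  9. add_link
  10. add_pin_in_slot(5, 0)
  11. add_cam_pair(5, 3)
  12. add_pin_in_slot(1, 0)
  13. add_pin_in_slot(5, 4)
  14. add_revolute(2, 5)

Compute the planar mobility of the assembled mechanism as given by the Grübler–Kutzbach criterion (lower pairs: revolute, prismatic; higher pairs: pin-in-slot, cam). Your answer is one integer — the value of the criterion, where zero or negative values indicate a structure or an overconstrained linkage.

M = 3

link 0 = ground. State L|J1|J2 = 1|0|0
+link1  2|0|0
+link2  3|0|0
PS(0,2) f=2→J2  3|0|1
+link3  4|0|1
PS(1,3) f=2→J2  4|0|2
+link4  5|0|2
R(3,2) f=1→J1  5|1|2
R(4,3) f=1→J1  5|2|2
+link5  6|2|2
PS(5,0) f=2→J2  6|2|3
C(5,3) f=2→J2  6|2|4
PS(1,0) f=2→J2  6|2|5
PS(5,4) f=2→J2  6|2|6
R(2,5) f=1→J1  6|3|6
M = 3(6−1)−2·3−6 = 15−6−6 = 3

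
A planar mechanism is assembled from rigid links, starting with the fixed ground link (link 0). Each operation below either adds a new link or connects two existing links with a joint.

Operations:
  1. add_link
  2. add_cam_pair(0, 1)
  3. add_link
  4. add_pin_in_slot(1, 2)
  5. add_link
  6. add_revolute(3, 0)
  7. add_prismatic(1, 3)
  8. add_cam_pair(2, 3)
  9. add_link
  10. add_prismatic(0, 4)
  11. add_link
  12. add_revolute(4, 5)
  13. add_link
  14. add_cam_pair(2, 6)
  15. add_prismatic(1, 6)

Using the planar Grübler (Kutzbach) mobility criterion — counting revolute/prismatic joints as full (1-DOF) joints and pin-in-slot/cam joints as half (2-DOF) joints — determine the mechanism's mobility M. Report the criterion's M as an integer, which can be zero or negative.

M = 4

[1;0;0] (link 0 is ground)
L+ [2;0;0]
C(0,1)∈J2 [2;0;1]
L+ [3;0;1]
PS(1,2)∈J2 [3;0;2]
L+ [4;0;2]
R(3,0)∈J1 [4;1;2]
P(1,3)∈J1 [4;2;2]
C(2,3)∈J2 [4;2;3]
L+ [5;2;3]
P(0,4)∈J1 [5;3;3]
L+ [6;3;3]
R(4,5)∈J1 [6;4;3]
L+ [7;4;3]
C(2,6)∈J2 [7;4;4]
P(1,6)∈J1 [7;5;4]
mobility = 18 − 10 − 4 = 4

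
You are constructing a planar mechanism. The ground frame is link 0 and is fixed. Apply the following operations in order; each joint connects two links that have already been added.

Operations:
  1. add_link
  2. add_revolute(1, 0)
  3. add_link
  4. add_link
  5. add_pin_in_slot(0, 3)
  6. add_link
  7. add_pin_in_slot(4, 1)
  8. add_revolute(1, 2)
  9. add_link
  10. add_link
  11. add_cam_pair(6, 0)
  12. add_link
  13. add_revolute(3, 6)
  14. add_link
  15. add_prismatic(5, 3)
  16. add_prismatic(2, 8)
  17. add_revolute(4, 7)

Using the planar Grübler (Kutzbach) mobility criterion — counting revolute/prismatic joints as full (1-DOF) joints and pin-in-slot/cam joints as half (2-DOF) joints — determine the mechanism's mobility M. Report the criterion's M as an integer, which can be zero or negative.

[1;0;0] (link 0 is ground)
L+ [2;0;0]
R(1,0)∈J1 [2;1;0]
L+ [3;1;0]
L+ [4;1;0]
PS(0,3)∈J2 [4;1;1]
L+ [5;1;1]
PS(4,1)∈J2 [5;1;2]
R(1,2)∈J1 [5;2;2]
L+ [6;2;2]
L+ [7;2;2]
C(6,0)∈J2 [7;2;3]
L+ [8;2;3]
R(3,6)∈J1 [8;3;3]
L+ [9;3;3]
P(5,3)∈J1 [9;4;3]
P(2,8)∈J1 [9;5;3]
R(4,7)∈J1 [9;6;3]
mobility = 24 − 12 − 3 = 9

M = 9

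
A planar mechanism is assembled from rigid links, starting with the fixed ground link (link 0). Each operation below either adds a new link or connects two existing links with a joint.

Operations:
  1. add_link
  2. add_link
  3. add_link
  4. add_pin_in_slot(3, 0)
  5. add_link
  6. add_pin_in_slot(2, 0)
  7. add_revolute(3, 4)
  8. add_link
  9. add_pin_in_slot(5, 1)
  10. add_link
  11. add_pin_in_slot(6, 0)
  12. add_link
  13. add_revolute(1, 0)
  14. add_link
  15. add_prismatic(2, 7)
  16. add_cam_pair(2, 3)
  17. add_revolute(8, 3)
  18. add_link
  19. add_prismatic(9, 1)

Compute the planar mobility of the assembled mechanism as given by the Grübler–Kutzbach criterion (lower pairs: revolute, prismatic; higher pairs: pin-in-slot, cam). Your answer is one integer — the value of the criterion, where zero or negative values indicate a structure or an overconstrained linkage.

M = 12

ground; <1,0,0>
#1 <2,0,0>
#2 <3,0,0>
#3 <4,0,0>
PS:3↔0 J2 <4,0,1>
#4 <5,0,1>
PS:2↔0 J2 <5,0,2>
R:3↔4 J1 <5,1,2>
#5 <6,1,2>
PS:5↔1 J2 <6,1,3>
#6 <7,1,3>
PS:6↔0 J2 <7,1,4>
#7 <8,1,4>
R:1↔0 J1 <8,2,4>
#8 <9,2,4>
P:2↔7 J1 <9,3,4>
C:2↔3 J2 <9,3,5>
R:8↔3 J1 <9,4,5>
#9 <10,4,5>
P:9↔1 J1 <10,5,5>
3×9 − 2×5 − 1×5 = 12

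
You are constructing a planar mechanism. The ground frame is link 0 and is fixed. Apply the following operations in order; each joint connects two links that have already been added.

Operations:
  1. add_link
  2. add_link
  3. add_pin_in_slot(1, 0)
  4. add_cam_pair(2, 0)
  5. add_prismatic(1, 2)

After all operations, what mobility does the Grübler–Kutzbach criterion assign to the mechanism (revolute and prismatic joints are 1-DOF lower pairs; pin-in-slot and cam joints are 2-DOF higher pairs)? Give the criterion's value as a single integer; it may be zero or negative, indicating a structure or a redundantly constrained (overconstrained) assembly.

M = 2

ground; <1,0,0>
#1 <2,0,0>
#2 <3,0,0>
PS:1↔0 J2 <3,0,1>
C:2↔0 J2 <3,0,2>
P:1↔2 J1 <3,1,2>
3×2 − 2×1 − 1×2 = 2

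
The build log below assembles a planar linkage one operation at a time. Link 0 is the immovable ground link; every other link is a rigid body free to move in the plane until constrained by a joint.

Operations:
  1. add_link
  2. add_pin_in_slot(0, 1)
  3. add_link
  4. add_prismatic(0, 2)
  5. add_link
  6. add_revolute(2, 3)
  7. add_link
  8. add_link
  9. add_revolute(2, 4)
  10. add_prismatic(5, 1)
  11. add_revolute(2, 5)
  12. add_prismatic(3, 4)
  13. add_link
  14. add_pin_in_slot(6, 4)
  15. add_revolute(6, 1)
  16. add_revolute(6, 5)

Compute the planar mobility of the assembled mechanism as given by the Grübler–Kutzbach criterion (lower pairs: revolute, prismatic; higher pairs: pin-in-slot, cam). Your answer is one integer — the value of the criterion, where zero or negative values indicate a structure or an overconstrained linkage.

L=1 J1=0 J2=0
add link → L=2 J1=0 J2=0
PS@0,1 dof=2 J2 → L=2 J1=0 J2=1
add link → L=3 J1=0 J2=1
P@0,2 dof=1 J1 → L=3 J1=1 J2=1
add link → L=4 J1=1 J2=1
R@2,3 dof=1 J1 → L=4 J1=2 J2=1
add link → L=5 J1=2 J2=1
add link → L=6 J1=2 J2=1
R@2,4 dof=1 J1 → L=6 J1=3 J2=1
P@5,1 dof=1 J1 → L=6 J1=4 J2=1
R@2,5 dof=1 J1 → L=6 J1=5 J2=1
P@3,4 dof=1 J1 → L=6 J1=6 J2=1
add link → L=7 J1=6 J2=1
PS@6,4 dof=2 J2 → L=7 J1=6 J2=2
R@6,1 dof=1 J1 → L=7 J1=7 J2=2
R@6,5 dof=1 J1 → L=7 J1=8 J2=2
M=3(L−1)−2J1−J2=3·6−2·8−2=0

M = 0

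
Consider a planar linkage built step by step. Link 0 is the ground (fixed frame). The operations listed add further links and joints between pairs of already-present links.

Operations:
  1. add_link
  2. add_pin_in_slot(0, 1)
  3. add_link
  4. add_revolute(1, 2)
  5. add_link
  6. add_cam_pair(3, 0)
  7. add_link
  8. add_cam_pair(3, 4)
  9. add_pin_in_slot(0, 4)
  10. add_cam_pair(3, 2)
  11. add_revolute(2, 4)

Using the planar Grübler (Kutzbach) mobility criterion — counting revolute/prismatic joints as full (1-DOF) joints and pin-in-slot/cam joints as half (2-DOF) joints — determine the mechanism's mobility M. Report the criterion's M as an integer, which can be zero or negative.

[1;0;0] (link 0 is ground)
L+ [2;0;0]
PS(0,1)∈J2 [2;0;1]
L+ [3;0;1]
R(1,2)∈J1 [3;1;1]
L+ [4;1;1]
C(3,0)∈J2 [4;1;2]
L+ [5;1;2]
C(3,4)∈J2 [5;1;3]
PS(0,4)∈J2 [5;1;4]
C(3,2)∈J2 [5;1;5]
R(2,4)∈J1 [5;2;5]
mobility = 12 − 4 − 5 = 3

M = 3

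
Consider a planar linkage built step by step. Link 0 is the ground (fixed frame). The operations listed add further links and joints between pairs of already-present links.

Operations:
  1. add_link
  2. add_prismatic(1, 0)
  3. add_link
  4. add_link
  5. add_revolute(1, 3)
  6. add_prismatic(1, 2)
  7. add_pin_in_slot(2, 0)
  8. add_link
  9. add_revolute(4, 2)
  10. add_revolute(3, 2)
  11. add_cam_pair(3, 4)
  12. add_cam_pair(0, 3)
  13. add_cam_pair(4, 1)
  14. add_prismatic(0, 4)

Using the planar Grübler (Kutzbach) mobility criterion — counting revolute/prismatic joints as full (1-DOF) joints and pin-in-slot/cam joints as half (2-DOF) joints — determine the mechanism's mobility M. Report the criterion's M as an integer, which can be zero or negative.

M = -4

L=1 J1=0 J2=0
add link → L=2 J1=0 J2=0
P@1,0 dof=1 J1 → L=2 J1=1 J2=0
add link → L=3 J1=1 J2=0
add link → L=4 J1=1 J2=0
R@1,3 dof=1 J1 → L=4 J1=2 J2=0
P@1,2 dof=1 J1 → L=4 J1=3 J2=0
PS@2,0 dof=2 J2 → L=4 J1=3 J2=1
add link → L=5 J1=3 J2=1
R@4,2 dof=1 J1 → L=5 J1=4 J2=1
R@3,2 dof=1 J1 → L=5 J1=5 J2=1
C@3,4 dof=2 J2 → L=5 J1=5 J2=2
C@0,3 dof=2 J2 → L=5 J1=5 J2=3
C@4,1 dof=2 J2 → L=5 J1=5 J2=4
P@0,4 dof=1 J1 → L=5 J1=6 J2=4
M=3(L−1)−2J1−J2=3·4−2·6−4=-4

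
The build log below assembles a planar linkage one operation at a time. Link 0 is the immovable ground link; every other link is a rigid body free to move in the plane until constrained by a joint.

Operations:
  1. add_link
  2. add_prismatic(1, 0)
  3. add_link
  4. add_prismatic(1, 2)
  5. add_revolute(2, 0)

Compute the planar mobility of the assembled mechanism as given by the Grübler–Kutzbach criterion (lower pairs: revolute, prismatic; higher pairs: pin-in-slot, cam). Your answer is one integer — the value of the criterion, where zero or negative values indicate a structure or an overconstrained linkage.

M = 0

L=1 J1=0 J2=0
add link → L=2 J1=0 J2=0
P@1,0 dof=1 J1 → L=2 J1=1 J2=0
add link → L=3 J1=1 J2=0
P@1,2 dof=1 J1 → L=3 J1=2 J2=0
R@2,0 dof=1 J1 → L=3 J1=3 J2=0
M=3(L−1)−2J1−J2=3·2−2·3−0=0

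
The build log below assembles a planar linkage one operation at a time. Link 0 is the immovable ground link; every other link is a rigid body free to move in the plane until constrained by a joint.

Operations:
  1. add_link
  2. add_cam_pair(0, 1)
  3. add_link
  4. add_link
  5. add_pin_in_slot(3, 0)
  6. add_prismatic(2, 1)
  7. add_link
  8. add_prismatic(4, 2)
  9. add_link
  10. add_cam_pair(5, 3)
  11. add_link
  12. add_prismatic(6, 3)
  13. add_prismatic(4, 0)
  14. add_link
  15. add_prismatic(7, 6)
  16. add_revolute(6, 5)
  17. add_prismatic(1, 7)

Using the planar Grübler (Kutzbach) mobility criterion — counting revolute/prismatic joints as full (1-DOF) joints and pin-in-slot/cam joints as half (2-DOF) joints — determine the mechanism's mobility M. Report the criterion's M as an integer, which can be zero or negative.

M = 4

(L,J1,J2)=(1,0,0); link0 fixed
link1: (2,0,0)
C 0-1 [J2]: (2,0,1)
link2: (3,0,1)
link3: (4,0,1)
PS 3-0 [J2]: (4,0,2)
P 2-1 [J1]: (4,1,2)
link4: (5,1,2)
P 4-2 [J1]: (5,2,2)
link5: (6,2,2)
C 5-3 [J2]: (6,2,3)
link6: (7,2,3)
P 6-3 [J1]: (7,3,3)
P 4-0 [J1]: (7,4,3)
link7: (8,4,3)
P 7-6 [J1]: (8,5,3)
R 6-5 [J1]: (8,6,3)
P 1-7 [J1]: (8,7,3)
Grübler: 3·7 − 2·7 − 3 = 4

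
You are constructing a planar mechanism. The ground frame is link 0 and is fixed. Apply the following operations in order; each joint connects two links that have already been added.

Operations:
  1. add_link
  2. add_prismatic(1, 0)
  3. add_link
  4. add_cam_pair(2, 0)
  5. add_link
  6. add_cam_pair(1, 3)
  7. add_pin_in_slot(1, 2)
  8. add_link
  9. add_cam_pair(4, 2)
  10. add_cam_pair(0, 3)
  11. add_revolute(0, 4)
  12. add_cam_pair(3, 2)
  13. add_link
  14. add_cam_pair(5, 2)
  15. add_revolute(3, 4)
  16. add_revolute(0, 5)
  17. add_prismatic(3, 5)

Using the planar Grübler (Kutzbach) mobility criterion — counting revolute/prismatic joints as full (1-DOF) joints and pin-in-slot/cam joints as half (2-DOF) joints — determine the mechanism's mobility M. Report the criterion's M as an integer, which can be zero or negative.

L=1 J1=0 J2=0
add link → L=2 J1=0 J2=0
P@1,0 dof=1 J1 → L=2 J1=1 J2=0
add link → L=3 J1=1 J2=0
C@2,0 dof=2 J2 → L=3 J1=1 J2=1
add link → L=4 J1=1 J2=1
C@1,3 dof=2 J2 → L=4 J1=1 J2=2
PS@1,2 dof=2 J2 → L=4 J1=1 J2=3
add link → L=5 J1=1 J2=3
C@4,2 dof=2 J2 → L=5 J1=1 J2=4
C@0,3 dof=2 J2 → L=5 J1=1 J2=5
R@0,4 dof=1 J1 → L=5 J1=2 J2=5
C@3,2 dof=2 J2 → L=5 J1=2 J2=6
add link → L=6 J1=2 J2=6
C@5,2 dof=2 J2 → L=6 J1=2 J2=7
R@3,4 dof=1 J1 → L=6 J1=3 J2=7
R@0,5 dof=1 J1 → L=6 J1=4 J2=7
P@3,5 dof=1 J1 → L=6 J1=5 J2=7
M=3(L−1)−2J1−J2=3·5−2·5−7=-2

M = -2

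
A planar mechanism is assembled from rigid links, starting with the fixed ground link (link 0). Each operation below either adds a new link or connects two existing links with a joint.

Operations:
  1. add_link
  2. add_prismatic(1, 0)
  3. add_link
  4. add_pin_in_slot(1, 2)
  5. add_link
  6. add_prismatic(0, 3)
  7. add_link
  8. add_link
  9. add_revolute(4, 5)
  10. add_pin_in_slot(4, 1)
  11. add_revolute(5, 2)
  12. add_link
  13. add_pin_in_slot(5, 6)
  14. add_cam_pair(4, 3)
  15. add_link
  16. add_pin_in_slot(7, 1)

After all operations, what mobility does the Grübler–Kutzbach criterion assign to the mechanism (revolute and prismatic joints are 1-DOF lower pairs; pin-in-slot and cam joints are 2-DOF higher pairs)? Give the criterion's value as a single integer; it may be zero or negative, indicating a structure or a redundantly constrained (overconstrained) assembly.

M = 8

link 0 = ground. State L|J1|J2 = 1|0|0
+link1  2|0|0
P(1,0) f=1→J1  2|1|0
+link2  3|1|0
PS(1,2) f=2→J2  3|1|1
+link3  4|1|1
P(0,3) f=1→J1  4|2|1
+link4  5|2|1
+link5  6|2|1
R(4,5) f=1→J1  6|3|1
PS(4,1) f=2→J2  6|3|2
R(5,2) f=1→J1  6|4|2
+link6  7|4|2
PS(5,6) f=2→J2  7|4|3
C(4,3) f=2→J2  7|4|4
+link7  8|4|4
PS(7,1) f=2→J2  8|4|5
M = 3(8−1)−2·4−5 = 21−8−5 = 8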